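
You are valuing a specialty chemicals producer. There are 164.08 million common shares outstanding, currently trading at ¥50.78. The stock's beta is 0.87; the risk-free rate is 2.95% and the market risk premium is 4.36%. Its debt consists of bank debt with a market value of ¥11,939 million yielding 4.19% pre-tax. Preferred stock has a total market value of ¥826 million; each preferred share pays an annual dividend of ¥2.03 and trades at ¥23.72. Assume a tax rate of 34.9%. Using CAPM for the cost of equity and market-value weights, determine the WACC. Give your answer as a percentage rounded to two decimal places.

Cost of equity via CAPM: Re = 2.95% + 0.87 × 4.36% = 6.7432%.
Cost of preferred: Rp = 2.03 / 23.72 = 8.5582%.
Market value of equity E = 50.78 × 164.08m = 8331.9824m.
Total capital V = 8331.9824 + 826 + 11939 = 21096.9824.
Equity: weight = 8331.9824/21096.9824 = 0.3949; cost = 6.7432%.
Preferred: weight = 826/21096.9824 = 0.0392; cost = 8.5582%.
Bank debt: weight = 11939/21096.9824 = 0.5659; after-tax cost = 4.19% × (1 − 34.9%) = 2.7277%.
WACC = 0.3949 × 6.7432% + 0.0392 × 8.5582% + 0.5659 × 2.7277% = 4.5418%.

4.54%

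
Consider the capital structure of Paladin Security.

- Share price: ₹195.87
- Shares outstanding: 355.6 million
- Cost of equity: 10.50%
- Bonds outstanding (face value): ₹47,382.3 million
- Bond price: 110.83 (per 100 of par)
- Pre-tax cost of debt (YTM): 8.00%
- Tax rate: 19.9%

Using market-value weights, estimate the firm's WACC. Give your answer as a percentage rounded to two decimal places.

8.74%

Market value of equity E = 195.87 × 355.6m = 69651.372m. Market value of debt D = 47382.3m × 110.83/100 = 52513.80309m.
Total capital V = 69651.372 + 52513.80309 = 122165.17509.
Equity: weight = 69651.372/122165.17509 = 0.5701; cost = 10.5%.
Bonds outstanding: weight = 52513.80309/122165.17509 = 0.4299; after-tax cost = 8% × (1 − 19.9%) = 6.4080%.
WACC = 0.5701 × 10.5000% + 0.4299 × 6.4080% = 8.7410%.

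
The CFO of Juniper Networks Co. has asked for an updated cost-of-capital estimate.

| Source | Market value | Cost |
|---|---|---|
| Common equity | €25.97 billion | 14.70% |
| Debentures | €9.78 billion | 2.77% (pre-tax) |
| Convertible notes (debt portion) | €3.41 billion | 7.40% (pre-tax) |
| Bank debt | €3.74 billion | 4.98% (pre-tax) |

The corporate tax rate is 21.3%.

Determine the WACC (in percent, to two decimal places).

Total capital V = 25.97 + 9.78 + 3.41 + 3.74 = 42.9.
Equity: weight = 25.97/42.9 = 0.6054; cost = 14.7%.
Debentures: weight = 9.78/42.9 = 0.2280; after-tax cost = 2.77% × (1 − 21.3%) = 2.1800%.
Convertible notes (debt portion): weight = 3.41/42.9 = 0.0795; after-tax cost = 7.4% × (1 − 21.3%) = 5.8238%.
Bank debt: weight = 3.74/42.9 = 0.0872; after-tax cost = 4.98% × (1 − 21.3%) = 3.9193%.
WACC = 0.6054 × 14.7000% + 0.2280 × 2.1800% + 0.0795 × 5.8238% + 0.0872 × 3.9193% = 10.2004%.

10.20%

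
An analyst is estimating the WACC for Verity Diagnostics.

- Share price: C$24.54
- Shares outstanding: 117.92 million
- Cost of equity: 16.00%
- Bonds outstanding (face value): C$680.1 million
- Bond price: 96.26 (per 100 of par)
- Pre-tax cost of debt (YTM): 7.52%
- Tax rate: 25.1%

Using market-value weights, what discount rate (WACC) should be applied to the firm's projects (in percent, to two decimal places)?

Market value of equity E = 24.54 × 117.92m = 2893.7568m. Market value of debt D = 680.1m × 96.26/100 = 654.66426m.
Total capital V = 2893.7568 + 654.66426 = 3548.42106.
Equity: weight = 2893.7568/3548.42106 = 0.8155; cost = 16%.
Bonds outstanding: weight = 654.66426/3548.42106 = 0.1845; after-tax cost = 7.52% × (1 − 25.1%) = 5.6325%.
WACC = 0.8155 × 16.0000% + 0.1845 × 5.6325% = 14.0872%.

14.09%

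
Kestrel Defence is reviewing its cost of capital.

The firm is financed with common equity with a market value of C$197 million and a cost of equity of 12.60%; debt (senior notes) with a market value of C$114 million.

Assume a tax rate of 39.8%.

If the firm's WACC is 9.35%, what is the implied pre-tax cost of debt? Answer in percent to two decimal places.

Total capital V = 197 + 114 = 311.
Equity weight = 197/311 = 0.6334.
Senior notes weight = 114/311 = 0.3666.
Equity contribution = 0.6334 × 12.6% = 7.9814%.
Remaining for debt = 9.35% − 7.9814% = 1.3686%.
Rd × (1 − 39.8%) × 0.3666 = 1.3686%  ⇒  Rd = 6.2023%.

6.20%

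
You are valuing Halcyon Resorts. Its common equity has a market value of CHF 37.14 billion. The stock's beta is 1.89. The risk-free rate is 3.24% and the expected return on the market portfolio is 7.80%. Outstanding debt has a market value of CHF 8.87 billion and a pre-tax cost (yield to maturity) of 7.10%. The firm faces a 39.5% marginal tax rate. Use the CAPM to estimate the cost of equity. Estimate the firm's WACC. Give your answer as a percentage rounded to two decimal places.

Market risk premium = 7.8% − 3.24% = 4.56%.
Cost of equity via CAPM: Re = 3.24% + 1.89 × 4.56% = 11.8584%.
Total capital V = 37.14 + 8.87 = 46.01.
Equity: weight = 37.14/46.01 = 0.8072; cost = 11.8584%.
Debt: weight = 8.87/46.01 = 0.1928; after-tax cost = 7.1% × (1 − 39.5%) = 4.2955%.
WACC = 0.8072 × 11.8584% + 0.1928 × 4.2955% = 10.4004%.

10.40%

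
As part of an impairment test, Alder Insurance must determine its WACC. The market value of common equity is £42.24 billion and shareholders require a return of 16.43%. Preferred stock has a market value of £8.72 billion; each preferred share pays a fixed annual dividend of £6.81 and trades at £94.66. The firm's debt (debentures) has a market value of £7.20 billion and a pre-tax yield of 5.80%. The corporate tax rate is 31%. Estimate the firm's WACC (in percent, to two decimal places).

Cost of preferred: Rp = 6.81 / 94.66 = 7.1942%.
Total capital V = 42.24 + 8.72 + 7.2 = 58.16.
Equity: weight = 42.24/58.16 = 0.7263; cost = 16.43%.
Preferred: weight = 8.72/58.16 = 0.1499; cost = 7.1942%.
Debentures: weight = 7.2/58.16 = 0.1238; after-tax cost = 5.8% × (1 − 31%) = 4.0020%.
WACC = 0.7263 × 16.4300% + 0.1499 × 7.1942% + 0.1238 × 4.0020% = 13.5067%.

13.51%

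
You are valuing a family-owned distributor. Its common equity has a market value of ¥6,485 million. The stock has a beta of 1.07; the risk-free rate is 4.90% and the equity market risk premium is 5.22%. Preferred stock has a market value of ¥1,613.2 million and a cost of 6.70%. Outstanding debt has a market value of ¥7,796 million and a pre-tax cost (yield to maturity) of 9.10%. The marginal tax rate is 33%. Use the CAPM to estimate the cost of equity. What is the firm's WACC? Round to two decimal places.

7.95%

Cost of equity via CAPM: Re = 4.9% + 1.07 × 5.22% = 10.4854%.
Total capital V = 6485 + 1613.2 + 7796 = 15894.2.
Equity: weight = 6485/15894.2 = 0.4080; cost = 10.4854%.
Preferred: weight = 1613.2/15894.2 = 0.1015; cost = 6.7%.
Debt: weight = 7796/15894.2 = 0.4905; after-tax cost = 9.1% × (1 − 33%) = 6.0970%.
WACC = 0.4080 × 10.4854% + 0.1015 × 6.7000% + 0.4905 × 6.0970% = 7.9487%.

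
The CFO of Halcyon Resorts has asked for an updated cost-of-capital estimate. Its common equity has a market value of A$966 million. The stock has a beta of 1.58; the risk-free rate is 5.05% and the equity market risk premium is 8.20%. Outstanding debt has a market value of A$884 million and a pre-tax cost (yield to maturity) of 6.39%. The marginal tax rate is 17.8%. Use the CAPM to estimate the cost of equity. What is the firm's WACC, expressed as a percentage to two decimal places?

Cost of equity via CAPM: Re = 5.05% + 1.58 × 8.2% = 18.0060%.
Total capital V = 966 + 884 = 1850.
Equity: weight = 966/1850 = 0.5222; cost = 18.006%.
Debt: weight = 884/1850 = 0.4778; after-tax cost = 6.39% × (1 − 17.8%) = 5.2526%.
WACC = 0.5222 × 18.0060% + 0.4778 × 5.2526% = 11.9119%.

11.91%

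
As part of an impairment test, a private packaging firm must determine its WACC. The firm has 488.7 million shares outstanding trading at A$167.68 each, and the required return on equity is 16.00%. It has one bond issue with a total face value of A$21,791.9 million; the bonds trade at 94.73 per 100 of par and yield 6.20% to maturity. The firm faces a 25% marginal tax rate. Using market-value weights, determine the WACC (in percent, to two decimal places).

Market value of equity E = 167.68 × 488.7m = 81945.216m. Market value of debt D = 21791.9m × 94.73/100 = 20643.46687m.
Total capital V = 81945.216 + 20643.46687 = 102588.68287.
Equity: weight = 81945.216/102588.68287 = 0.7988; cost = 16%.
Bonds outstanding: weight = 20643.46687/102588.68287 = 0.2012; after-tax cost = 6.2% × (1 − 25%) = 4.6500%.
WACC = 0.7988 × 16.0000% + 0.2012 × 4.6500% = 13.7161%.

13.72%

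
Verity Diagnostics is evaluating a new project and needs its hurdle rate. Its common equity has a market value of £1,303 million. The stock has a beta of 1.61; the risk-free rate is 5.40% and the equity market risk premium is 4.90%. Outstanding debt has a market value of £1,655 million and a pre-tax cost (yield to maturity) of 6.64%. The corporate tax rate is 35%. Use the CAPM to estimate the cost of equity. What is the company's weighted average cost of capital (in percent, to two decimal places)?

Cost of equity via CAPM: Re = 5.4% + 1.61 × 4.9% = 13.2890%.
Total capital V = 1303 + 1655 = 2958.
Equity: weight = 1303/2958 = 0.4405; cost = 13.289%.
Debt: weight = 1655/2958 = 0.5595; after-tax cost = 6.64% × (1 − 35%) = 4.3160%.
WACC = 0.4405 × 13.2890% + 0.5595 × 4.3160% = 8.2686%.

8.27%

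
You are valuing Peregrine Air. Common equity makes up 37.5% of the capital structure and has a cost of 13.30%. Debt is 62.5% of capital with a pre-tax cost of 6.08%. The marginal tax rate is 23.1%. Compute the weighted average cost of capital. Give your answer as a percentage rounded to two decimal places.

7.91%

After-tax cost of debt = 6.08% × (1 − 23.1%) = 4.6755%.
WACC = 0.375 × 13.3000% + 0.625 × 4.6755% = 7.9097%.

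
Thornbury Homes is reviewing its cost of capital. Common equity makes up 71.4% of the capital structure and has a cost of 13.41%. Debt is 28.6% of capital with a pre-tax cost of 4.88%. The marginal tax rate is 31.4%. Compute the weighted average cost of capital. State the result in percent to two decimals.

10.53%

After-tax cost of debt = 4.88% × (1 − 31.4%) = 3.3477%.
WACC = 0.714 × 13.4100% + 0.286 × 3.3477% = 10.5322%.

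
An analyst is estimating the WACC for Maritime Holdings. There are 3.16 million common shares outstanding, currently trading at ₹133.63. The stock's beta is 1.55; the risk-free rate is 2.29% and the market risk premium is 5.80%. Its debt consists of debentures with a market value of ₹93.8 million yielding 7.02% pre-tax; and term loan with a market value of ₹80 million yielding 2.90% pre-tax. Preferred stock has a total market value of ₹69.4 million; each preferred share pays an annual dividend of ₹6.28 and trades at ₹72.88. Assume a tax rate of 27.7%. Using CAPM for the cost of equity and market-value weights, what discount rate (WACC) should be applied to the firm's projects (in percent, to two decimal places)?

9.02%

Cost of equity via CAPM: Re = 2.29% + 1.55 × 5.8% = 11.2800%.
Cost of preferred: Rp = 6.28 / 72.88 = 8.6169%.
Market value of equity E = 133.63 × 3.16m = 422.2708m.
Total capital V = 422.2708 + 69.4 + 93.8 + 80 = 665.4708.
Equity: weight = 422.2708/665.4708 = 0.6345; cost = 11.28%.
Preferred: weight = 69.4/665.4708 = 0.1043; cost = 8.6169%.
Debentures: weight = 93.8/665.4708 = 0.1410; after-tax cost = 7.02% × (1 − 27.7%) = 5.0755%.
Term loan: weight = 80/665.4708 = 0.1202; after-tax cost = 2.9% × (1 − 27.7%) = 2.0967%.
WACC = 0.6345 × 11.2800% + 0.1043 × 8.6169% + 0.1410 × 5.0755% + 0.1202 × 2.0967% = 9.0237%.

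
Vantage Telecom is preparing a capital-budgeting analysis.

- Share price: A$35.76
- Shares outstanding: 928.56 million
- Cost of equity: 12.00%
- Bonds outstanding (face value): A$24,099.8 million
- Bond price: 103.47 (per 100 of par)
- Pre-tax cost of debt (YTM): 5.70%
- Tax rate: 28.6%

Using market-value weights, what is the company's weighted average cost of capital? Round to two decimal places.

8.60%

Market value of equity E = 35.76 × 928.56m = 33205.3056m. Market value of debt D = 24099.8m × 103.47/100 = 24936.06306m.
Total capital V = 33205.3056 + 24936.06306 = 58141.36866.
Equity: weight = 33205.3056/58141.36866 = 0.5711; cost = 12%.
Bonds outstanding: weight = 24936.06306/58141.36866 = 0.4289; after-tax cost = 5.7% × (1 − 28.6%) = 4.0698%.
WACC = 0.5711 × 12.0000% + 0.4289 × 4.0698% = 8.5988%.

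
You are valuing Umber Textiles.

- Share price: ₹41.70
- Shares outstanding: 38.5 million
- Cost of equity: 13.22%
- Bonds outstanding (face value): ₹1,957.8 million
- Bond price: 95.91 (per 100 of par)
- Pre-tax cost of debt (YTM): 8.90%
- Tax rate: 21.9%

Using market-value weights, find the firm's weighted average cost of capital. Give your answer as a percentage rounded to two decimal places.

9.84%

Market value of equity E = 41.7 × 38.5m = 1605.45m. Market value of debt D = 1957.8m × 95.91/100 = 1877.72598m.
Total capital V = 1605.45 + 1877.72598 = 3483.17598.
Equity: weight = 1605.45/3483.17598 = 0.4609; cost = 13.22%.
Bonds outstanding: weight = 1877.72598/3483.17598 = 0.5391; after-tax cost = 8.9% × (1 − 21.9%) = 6.9509%.
WACC = 0.4609 × 13.2200% + 0.5391 × 6.9509% = 9.8404%.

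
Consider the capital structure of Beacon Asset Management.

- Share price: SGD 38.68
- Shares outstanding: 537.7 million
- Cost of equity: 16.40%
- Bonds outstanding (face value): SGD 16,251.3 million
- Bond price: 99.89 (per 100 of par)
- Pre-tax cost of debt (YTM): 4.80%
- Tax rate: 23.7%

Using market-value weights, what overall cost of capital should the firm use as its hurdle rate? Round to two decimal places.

Market value of equity E = 38.68 × 537.7m = 20798.236m. Market value of debt D = 16251.3m × 99.89/100 = 16233.42357m.
Total capital V = 20798.236 + 16233.42357 = 37031.65957.
Equity: weight = 20798.236/37031.65957 = 0.5616; cost = 16.4%.
Bonds outstanding: weight = 16233.42357/37031.65957 = 0.4384; after-tax cost = 4.8% × (1 − 23.7%) = 3.6624%.
WACC = 0.5616 × 16.4000% + 0.4384 × 3.6624% = 10.8163%.

10.82%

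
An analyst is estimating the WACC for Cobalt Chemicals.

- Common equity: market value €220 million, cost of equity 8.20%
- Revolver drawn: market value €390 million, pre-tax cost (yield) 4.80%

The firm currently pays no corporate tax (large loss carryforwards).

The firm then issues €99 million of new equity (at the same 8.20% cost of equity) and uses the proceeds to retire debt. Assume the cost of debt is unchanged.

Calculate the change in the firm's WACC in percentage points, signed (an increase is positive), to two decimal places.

Current WACC:
Total capital V = 220 + 390 = 610.
Equity: weight = 220/610 = 0.3607; cost = 8.2%.
Revolver drawn: weight = 390/610 = 0.6393; after-tax cost = 4.8% × (1 − 0%) = 4.8000%.
WACC = 0.3607 × 8.2000% + 0.6393 × 4.8000% = 6.0262%.
After the change:
Total capital V = 319 + 291 = 610.
Equity: weight = 319/610 = 0.5230; cost = 8.2%.
Revolver drawn: weight = 291/610 = 0.4770; after-tax cost = 4.8% × (1 − 0%) = 4.8000%.
WACC = 0.5230 × 8.2000% + 0.4770 × 4.8000% = 6.5780%.
Change in WACC = 6.5780% − 6.0262% = 0.5518 pp.

+0.55 pp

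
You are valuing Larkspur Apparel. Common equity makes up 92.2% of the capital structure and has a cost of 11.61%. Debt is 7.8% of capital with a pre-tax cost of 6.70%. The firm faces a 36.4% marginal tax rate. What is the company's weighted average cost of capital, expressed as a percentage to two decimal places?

After-tax cost of debt = 6.7% × (1 − 36.4%) = 4.2612%.
WACC = 0.922 × 11.6100% + 0.078 × 4.2612% = 11.0368%.

11.04%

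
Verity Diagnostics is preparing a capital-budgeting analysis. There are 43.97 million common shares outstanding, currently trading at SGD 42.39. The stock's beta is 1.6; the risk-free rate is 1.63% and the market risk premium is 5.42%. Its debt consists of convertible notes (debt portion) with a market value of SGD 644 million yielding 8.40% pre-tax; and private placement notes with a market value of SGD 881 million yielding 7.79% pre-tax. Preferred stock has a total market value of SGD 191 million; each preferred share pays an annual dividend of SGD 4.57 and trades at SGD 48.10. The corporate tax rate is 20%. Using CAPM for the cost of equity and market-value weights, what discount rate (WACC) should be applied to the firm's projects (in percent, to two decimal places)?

Cost of equity via CAPM: Re = 1.63% + 1.6 × 5.42% = 10.3020%.
Cost of preferred: Rp = 4.57 / 48.1 = 9.5010%.
Market value of equity E = 42.39 × 43.97m = 1863.8883m.
Total capital V = 1863.8883 + 191 + 644 + 881 = 3579.8883.
Equity: weight = 1863.8883/3579.8883 = 0.5207; cost = 10.302%.
Preferred: weight = 191/3579.8883 = 0.0534; cost = 9.501%.
Convertible notes (debt portion): weight = 644/3579.8883 = 0.1799; after-tax cost = 8.4% × (1 − 20%) = 6.7200%.
Private placement notes: weight = 881/3579.8883 = 0.2461; after-tax cost = 7.79% × (1 − 20%) = 6.2320%.
WACC = 0.5207 × 10.3020% + 0.0534 × 9.5010% + 0.1799 × 6.7200% + 0.2461 × 6.2320% = 8.6133%.

8.61%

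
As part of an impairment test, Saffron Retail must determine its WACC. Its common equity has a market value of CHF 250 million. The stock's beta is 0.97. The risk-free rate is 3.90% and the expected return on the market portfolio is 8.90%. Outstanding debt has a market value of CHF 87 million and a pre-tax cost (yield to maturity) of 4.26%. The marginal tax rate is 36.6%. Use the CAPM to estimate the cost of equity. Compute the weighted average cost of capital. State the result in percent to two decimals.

Market risk premium = 8.9% − 3.9% = 5.0%.
Cost of equity via CAPM: Re = 3.9% + 0.97 × 5.0% = 8.7500%.
Total capital V = 250 + 87 = 337.
Equity: weight = 250/337 = 0.7418; cost = 8.75%.
Debt: weight = 87/337 = 0.2582; after-tax cost = 4.26% × (1 − 36.6%) = 2.7008%.
WACC = 0.7418 × 8.7500% + 0.2582 × 2.7008% = 7.1883%.

7.19%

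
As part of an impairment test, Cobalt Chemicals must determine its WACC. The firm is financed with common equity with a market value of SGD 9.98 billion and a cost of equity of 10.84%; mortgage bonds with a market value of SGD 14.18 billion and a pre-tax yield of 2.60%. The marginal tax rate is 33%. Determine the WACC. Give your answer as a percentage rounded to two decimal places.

Total capital V = 9.98 + 14.18 = 24.16.
Equity: weight = 9.98/24.16 = 0.4131; cost = 10.84%.
Mortgage bonds: weight = 14.18/24.16 = 0.5869; after-tax cost = 2.6% × (1 − 33%) = 1.7420%.
WACC = 0.4131 × 10.8400% + 0.5869 × 1.7420% = 5.5002%.

5.50%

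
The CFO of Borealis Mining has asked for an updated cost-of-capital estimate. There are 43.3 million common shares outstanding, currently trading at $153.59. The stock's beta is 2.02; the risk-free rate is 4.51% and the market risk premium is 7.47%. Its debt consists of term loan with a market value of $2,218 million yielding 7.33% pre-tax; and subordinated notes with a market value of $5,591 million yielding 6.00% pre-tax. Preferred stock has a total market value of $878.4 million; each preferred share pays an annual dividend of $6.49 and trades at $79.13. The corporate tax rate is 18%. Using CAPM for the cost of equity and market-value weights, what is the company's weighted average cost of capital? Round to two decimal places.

Cost of equity via CAPM: Re = 4.51% + 2.02 × 7.47% = 19.5994%.
Cost of preferred: Rp = 6.49 / 79.13 = 8.2017%.
Market value of equity E = 153.59 × 43.3m = 6650.447m.
Total capital V = 6650.447 + 878.4 + 2218 + 5591 = 15337.847.
Equity: weight = 6650.447/15337.847 = 0.4336; cost = 19.5994%.
Preferred: weight = 878.4/15337.847 = 0.0573; cost = 8.2017%.
Term loan: weight = 2218/15337.847 = 0.1446; after-tax cost = 7.33% × (1 − 18%) = 6.0106%.
Subordinated notes: weight = 5591/15337.847 = 0.3645; after-tax cost = 6% × (1 − 18%) = 4.9200%.
WACC = 0.4336 × 19.5994% + 0.0573 × 8.2017% + 0.1446 × 6.0106% + 0.3645 × 4.9200% = 11.6306%.

11.63%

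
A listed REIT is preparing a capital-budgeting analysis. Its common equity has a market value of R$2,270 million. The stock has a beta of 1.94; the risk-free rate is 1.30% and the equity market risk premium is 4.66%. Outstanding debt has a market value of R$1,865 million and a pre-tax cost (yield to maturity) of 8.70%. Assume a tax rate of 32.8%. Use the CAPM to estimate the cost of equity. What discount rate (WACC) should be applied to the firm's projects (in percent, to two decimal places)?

Cost of equity via CAPM: Re = 1.3% + 1.94 × 4.66% = 10.3404%.
Total capital V = 2270 + 1865 = 4135.
Equity: weight = 2270/4135 = 0.5490; cost = 10.3404%.
Debt: weight = 1865/4135 = 0.4510; after-tax cost = 8.7% × (1 − 32.8%) = 5.8464%.
WACC = 0.5490 × 10.3404% + 0.4510 × 5.8464% = 8.3135%.

8.31%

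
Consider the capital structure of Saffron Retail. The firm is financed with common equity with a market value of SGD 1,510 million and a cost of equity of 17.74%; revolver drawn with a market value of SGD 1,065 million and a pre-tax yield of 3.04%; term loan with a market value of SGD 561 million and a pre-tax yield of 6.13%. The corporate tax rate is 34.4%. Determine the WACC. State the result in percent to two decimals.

9.94%

Total capital V = 1510 + 1065 + 561 = 3136.
Equity: weight = 1510/3136 = 0.4815; cost = 17.74%.
Revolver drawn: weight = 1065/3136 = 0.3396; after-tax cost = 3.04% × (1 − 34.4%) = 1.9942%.
Term loan: weight = 561/3136 = 0.1789; after-tax cost = 6.13% × (1 − 34.4%) = 4.0213%.
WACC = 0.4815 × 17.7400% + 0.3396 × 1.9942% + 0.1789 × 4.0213% = 9.9385%.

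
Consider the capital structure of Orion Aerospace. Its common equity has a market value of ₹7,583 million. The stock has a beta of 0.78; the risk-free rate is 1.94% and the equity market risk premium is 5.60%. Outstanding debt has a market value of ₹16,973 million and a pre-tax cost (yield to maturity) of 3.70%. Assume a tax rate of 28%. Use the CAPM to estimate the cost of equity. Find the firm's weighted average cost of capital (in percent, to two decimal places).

Cost of equity via CAPM: Re = 1.94% + 0.78 × 5.6% = 6.3080%.
Total capital V = 7583 + 16973 = 24556.
Equity: weight = 7583/24556 = 0.3088; cost = 6.308%.
Debt: weight = 16973/24556 = 0.6912; after-tax cost = 3.7% × (1 − 28%) = 2.6640%.
WACC = 0.3088 × 6.3080% + 0.6912 × 2.6640% = 3.7893%.

3.79%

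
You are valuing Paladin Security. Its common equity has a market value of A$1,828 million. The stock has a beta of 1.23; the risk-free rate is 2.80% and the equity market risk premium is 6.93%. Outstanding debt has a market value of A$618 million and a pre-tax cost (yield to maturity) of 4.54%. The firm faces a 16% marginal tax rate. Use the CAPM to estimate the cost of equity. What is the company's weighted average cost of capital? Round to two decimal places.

9.43%

Cost of equity via CAPM: Re = 2.8% + 1.23 × 6.93% = 11.3239%.
Total capital V = 1828 + 618 = 2446.
Equity: weight = 1828/2446 = 0.7473; cost = 11.3239%.
Debt: weight = 618/2446 = 0.2527; after-tax cost = 4.54% × (1 − 16%) = 3.8136%.
WACC = 0.7473 × 11.3239% + 0.2527 × 3.8136% = 9.4264%.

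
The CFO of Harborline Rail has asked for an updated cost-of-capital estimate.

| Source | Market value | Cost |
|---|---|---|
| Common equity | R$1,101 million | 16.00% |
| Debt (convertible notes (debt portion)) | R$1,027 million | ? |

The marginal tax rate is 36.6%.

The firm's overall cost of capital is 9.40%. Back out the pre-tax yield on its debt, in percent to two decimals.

3.67%

Total capital V = 1101 + 1027 = 2128.
Equity weight = 1101/2128 = 0.5174.
Convertible notes (debt portion) weight = 1027/2128 = 0.4826.
Equity contribution = 0.5174 × 16% = 8.2782%.
Remaining for debt = 9.4% − 8.2782% = 1.1218%.
Rd × (1 − 36.6%) × 0.4826 = 1.1218%  ⇒  Rd = 3.6663%.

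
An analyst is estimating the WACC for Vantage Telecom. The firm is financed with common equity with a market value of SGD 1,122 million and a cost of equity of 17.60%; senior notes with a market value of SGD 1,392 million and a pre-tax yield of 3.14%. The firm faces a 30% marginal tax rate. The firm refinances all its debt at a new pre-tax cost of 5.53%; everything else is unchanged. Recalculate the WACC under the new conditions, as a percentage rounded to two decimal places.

10.00%

After the change:
Total capital V = 1122 + 1392 = 2514.
Equity: weight = 1122/2514 = 0.4463; cost = 17.6%.
Senior notes: weight = 1392/2514 = 0.5537; after-tax cost = 5.53% × (1 − 30%) = 3.8710%.
WACC = 0.4463 × 17.6000% + 0.5537 × 3.8710% = 9.9983%.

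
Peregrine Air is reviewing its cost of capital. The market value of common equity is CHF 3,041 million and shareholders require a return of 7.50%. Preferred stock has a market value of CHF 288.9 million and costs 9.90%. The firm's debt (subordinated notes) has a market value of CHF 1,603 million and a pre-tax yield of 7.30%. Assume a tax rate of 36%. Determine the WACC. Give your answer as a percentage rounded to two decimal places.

Total capital V = 3041 + 288.9 + 1603 = 4932.9.
Equity: weight = 3041/4932.9 = 0.6165; cost = 7.5%.
Preferred: weight = 288.9/4932.9 = 0.0586; cost = 9.9%.
Subordinated notes: weight = 1603/4932.9 = 0.3250; after-tax cost = 7.3% × (1 − 36%) = 4.6720%.
WACC = 0.6165 × 7.5000% + 0.0586 × 9.9000% + 0.3250 × 4.6720% = 6.7216%.

6.72%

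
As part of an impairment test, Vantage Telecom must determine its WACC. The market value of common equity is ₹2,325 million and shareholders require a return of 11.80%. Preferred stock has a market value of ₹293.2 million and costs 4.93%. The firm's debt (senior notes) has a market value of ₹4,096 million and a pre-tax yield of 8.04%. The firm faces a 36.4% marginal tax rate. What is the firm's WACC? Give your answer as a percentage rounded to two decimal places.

7.42%

Total capital V = 2325 + 293.2 + 4096 = 6714.2.
Equity: weight = 2325/6714.2 = 0.3463; cost = 11.8%.
Preferred: weight = 293.2/6714.2 = 0.0437; cost = 4.93%.
Senior notes: weight = 4096/6714.2 = 0.6101; after-tax cost = 8.04% × (1 − 36.4%) = 5.1134%.
WACC = 0.3463 × 11.8000% + 0.0437 × 4.9300% + 0.6101 × 5.1134% = 7.4209%.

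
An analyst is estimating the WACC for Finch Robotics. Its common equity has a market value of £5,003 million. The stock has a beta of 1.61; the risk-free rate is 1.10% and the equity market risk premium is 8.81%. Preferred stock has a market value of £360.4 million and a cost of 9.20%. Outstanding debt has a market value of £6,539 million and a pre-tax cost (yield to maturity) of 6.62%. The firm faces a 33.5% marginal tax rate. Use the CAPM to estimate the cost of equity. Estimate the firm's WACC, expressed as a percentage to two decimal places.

Cost of equity via CAPM: Re = 1.1% + 1.61 × 8.81% = 15.2841%.
Total capital V = 5003 + 360.4 + 6539 = 11902.4.
Equity: weight = 5003/11902.4 = 0.4203; cost = 15.2841%.
Preferred: weight = 360.4/11902.4 = 0.0303; cost = 9.2%.
Debt: weight = 6539/11902.4 = 0.5494; after-tax cost = 6.62% × (1 − 33.5%) = 4.4023%.
WACC = 0.4203 × 15.2841% + 0.0303 × 9.2000% + 0.5494 × 4.4023% = 9.1216%.

9.12%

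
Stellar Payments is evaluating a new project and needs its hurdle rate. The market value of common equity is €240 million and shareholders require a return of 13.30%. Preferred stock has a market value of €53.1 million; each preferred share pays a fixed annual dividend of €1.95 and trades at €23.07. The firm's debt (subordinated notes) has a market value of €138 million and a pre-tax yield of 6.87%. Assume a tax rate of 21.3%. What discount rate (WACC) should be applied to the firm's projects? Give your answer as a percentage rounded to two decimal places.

10.18%

Cost of preferred: Rp = 1.95 / 23.07 = 8.4525%.
Total capital V = 240 + 53.1 + 138 = 431.1.
Equity: weight = 240/431.1 = 0.5567; cost = 13.3%.
Preferred: weight = 53.1/431.1 = 0.1232; cost = 8.4525%.
Subordinated notes: weight = 138/431.1 = 0.3201; after-tax cost = 6.87% × (1 − 21.3%) = 5.4067%.
WACC = 0.5567 × 13.3000% + 0.1232 × 8.4525% + 0.3201 × 5.4067% = 10.1762%.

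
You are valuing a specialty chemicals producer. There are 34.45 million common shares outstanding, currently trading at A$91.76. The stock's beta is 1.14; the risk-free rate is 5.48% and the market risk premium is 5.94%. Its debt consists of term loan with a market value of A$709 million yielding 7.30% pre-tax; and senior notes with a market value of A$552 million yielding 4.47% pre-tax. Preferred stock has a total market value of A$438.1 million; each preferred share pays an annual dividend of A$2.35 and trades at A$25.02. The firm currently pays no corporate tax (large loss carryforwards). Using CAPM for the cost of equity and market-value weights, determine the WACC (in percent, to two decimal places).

10.39%

Cost of equity via CAPM: Re = 5.48% + 1.14 × 5.94% = 12.2516%.
Cost of preferred: Rp = 2.35 / 25.02 = 9.3925%.
Market value of equity E = 91.76 × 34.45m = 3161.132m.
Total capital V = 3161.132 + 438.1 + 709 + 552 = 4860.232.
Equity: weight = 3161.132/4860.232 = 0.6504; cost = 12.2516%.
Preferred: weight = 438.1/4860.232 = 0.0901; cost = 9.3925%.
Term loan: weight = 709/4860.232 = 0.1459; after-tax cost = 7.3% × (1 − 0%) = 7.3000%.
Senior notes: weight = 552/4860.232 = 0.1136; after-tax cost = 4.47% × (1 − 0%) = 4.4700%.
WACC = 0.6504 × 12.2516% + 0.0901 × 9.3925% + 0.1459 × 7.3000% + 0.1136 × 4.4700% = 10.3878%.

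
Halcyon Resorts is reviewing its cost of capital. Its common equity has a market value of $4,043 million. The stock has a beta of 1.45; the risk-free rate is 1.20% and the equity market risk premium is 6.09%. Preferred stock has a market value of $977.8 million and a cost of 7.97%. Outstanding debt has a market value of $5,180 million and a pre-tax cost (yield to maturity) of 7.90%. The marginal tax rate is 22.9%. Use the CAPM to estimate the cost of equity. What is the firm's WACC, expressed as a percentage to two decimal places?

7.83%

Cost of equity via CAPM: Re = 1.2% + 1.45 × 6.09% = 10.0305%.
Total capital V = 4043 + 977.8 + 5180 = 10200.8.
Equity: weight = 4043/10200.8 = 0.3963; cost = 10.0305%.
Preferred: weight = 977.8/10200.8 = 0.0959; cost = 7.97%.
Debt: weight = 5180/10200.8 = 0.5078; after-tax cost = 7.9% × (1 − 22.9%) = 6.0909%.
WACC = 0.3963 × 10.0305% + 0.0959 × 7.9700% + 0.5078 × 6.0909% = 7.8324%.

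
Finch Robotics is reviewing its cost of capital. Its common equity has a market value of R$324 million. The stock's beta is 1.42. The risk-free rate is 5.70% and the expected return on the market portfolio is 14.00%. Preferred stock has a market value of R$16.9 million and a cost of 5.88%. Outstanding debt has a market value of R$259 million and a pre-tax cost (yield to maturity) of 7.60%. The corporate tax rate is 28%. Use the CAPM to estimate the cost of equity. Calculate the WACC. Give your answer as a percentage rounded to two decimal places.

Market risk premium = 14.0% − 5.7% = 8.3%.
Cost of equity via CAPM: Re = 5.7% + 1.42 × 8.3% = 17.4860%.
Total capital V = 324 + 16.9 + 259 = 599.9.
Equity: weight = 324/599.9 = 0.5401; cost = 17.486%.
Preferred: weight = 16.9/599.9 = 0.0282; cost = 5.88%.
Debt: weight = 259/599.9 = 0.4317; after-tax cost = 7.6% × (1 − 28%) = 5.4720%.
WACC = 0.5401 × 17.4860% + 0.0282 × 5.8800% + 0.4317 × 5.4720% = 11.9721%.

11.97%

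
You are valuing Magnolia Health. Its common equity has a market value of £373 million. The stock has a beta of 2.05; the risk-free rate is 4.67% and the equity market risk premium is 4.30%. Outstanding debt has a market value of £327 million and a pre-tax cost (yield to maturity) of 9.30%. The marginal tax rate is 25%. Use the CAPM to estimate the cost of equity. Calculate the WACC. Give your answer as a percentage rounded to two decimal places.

10.44%

Cost of equity via CAPM: Re = 4.67% + 2.05 × 4.3% = 13.4850%.
Total capital V = 373 + 327 = 700.
Equity: weight = 373/700 = 0.5329; cost = 13.485%.
Debt: weight = 327/700 = 0.4671; after-tax cost = 9.3% × (1 − 25%) = 6.9750%.
WACC = 0.5329 × 13.4850% + 0.4671 × 6.9750% = 10.4439%.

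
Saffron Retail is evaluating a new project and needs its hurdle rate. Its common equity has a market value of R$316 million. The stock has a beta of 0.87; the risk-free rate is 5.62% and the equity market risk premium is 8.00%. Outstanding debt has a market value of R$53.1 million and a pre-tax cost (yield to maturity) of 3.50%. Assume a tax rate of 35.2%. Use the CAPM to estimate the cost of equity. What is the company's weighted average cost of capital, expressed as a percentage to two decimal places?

11.10%

Cost of equity via CAPM: Re = 5.62% + 0.87 × 8.0% = 12.5800%.
Total capital V = 316 + 53.1 = 369.1.
Equity: weight = 316/369.1 = 0.8561; cost = 12.58%.
Debt: weight = 53.1/369.1 = 0.1439; after-tax cost = 3.5% × (1 − 35.2%) = 2.2680%.
WACC = 0.8561 × 12.5800% + 0.1439 × 2.2680% = 11.0965%.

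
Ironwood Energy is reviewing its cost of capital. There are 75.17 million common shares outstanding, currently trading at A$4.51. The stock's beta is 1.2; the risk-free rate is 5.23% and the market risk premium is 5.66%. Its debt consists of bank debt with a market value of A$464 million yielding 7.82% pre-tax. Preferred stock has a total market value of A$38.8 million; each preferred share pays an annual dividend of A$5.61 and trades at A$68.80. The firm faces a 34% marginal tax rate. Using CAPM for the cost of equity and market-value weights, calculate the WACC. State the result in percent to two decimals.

8.06%

Cost of equity via CAPM: Re = 5.23% + 1.2 × 5.66% = 12.0220%.
Cost of preferred: Rp = 5.61 / 68.8 = 8.1541%.
Market value of equity E = 4.51 × 75.17m = 339.0167m.
Total capital V = 339.0167 + 38.8 + 464 = 841.8167.
Equity: weight = 339.0167/841.8167 = 0.4027; cost = 12.022%.
Preferred: weight = 38.8/841.8167 = 0.0461; cost = 8.1541%.
Bank debt: weight = 464/841.8167 = 0.5512; after-tax cost = 7.82% × (1 − 34%) = 5.1612%.
WACC = 0.4027 × 12.0220% + 0.0461 × 8.1541% + 0.5512 × 5.1612% = 8.0621%.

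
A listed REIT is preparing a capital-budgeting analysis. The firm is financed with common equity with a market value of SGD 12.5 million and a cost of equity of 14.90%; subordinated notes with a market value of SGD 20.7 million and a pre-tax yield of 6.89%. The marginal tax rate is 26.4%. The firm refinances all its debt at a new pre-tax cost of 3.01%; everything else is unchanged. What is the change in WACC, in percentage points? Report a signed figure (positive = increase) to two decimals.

Current WACC:
Total capital V = 12.5 + 20.7 = 33.2.
Equity: weight = 12.5/33.2 = 0.3765; cost = 14.9%.
Subordinated notes: weight = 20.7/33.2 = 0.6235; after-tax cost = 6.89% × (1 − 26.4%) = 5.0710%.
WACC = 0.3765 × 14.9000% + 0.6235 × 5.0710% = 8.7717%.
After the change:
Total capital V = 12.5 + 20.7 = 33.2.
Equity: weight = 12.5/33.2 = 0.3765; cost = 14.9%.
Subordinated notes: weight = 20.7/33.2 = 0.6235; after-tax cost = 3.01% × (1 − 26.4%) = 2.2154%.
WACC = 0.3765 × 14.9000% + 0.6235 × 2.2154% = 6.9912%.
Change in WACC = 6.9912% − 8.7717% = -1.7805 pp.

-1.78 pp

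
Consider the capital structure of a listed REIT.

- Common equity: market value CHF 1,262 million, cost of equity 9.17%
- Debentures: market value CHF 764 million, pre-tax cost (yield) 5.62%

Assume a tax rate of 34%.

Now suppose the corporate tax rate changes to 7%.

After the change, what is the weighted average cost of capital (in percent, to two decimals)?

After the change:
Total capital V = 1262 + 764 = 2026.
Equity: weight = 1262/2026 = 0.6229; cost = 9.17%.
Debentures: weight = 764/2026 = 0.3771; after-tax cost = 5.62% × (1 − 7%) = 5.2266%.
WACC = 0.6229 × 9.1700% + 0.3771 × 5.2266% = 7.6830%.

7.68%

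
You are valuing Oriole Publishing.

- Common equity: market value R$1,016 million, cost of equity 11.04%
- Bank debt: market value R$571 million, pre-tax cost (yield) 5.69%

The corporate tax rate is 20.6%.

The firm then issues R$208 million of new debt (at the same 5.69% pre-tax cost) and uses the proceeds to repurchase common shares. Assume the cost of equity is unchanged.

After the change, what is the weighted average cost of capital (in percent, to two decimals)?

After the change:
Total capital V = 808 + 779 = 1587.
Equity: weight = 808/1587 = 0.5091; cost = 11.04%.
Bank debt: weight = 779/1587 = 0.4909; after-tax cost = 5.69% × (1 − 20.6%) = 4.5179%.
WACC = 0.5091 × 11.0400% + 0.4909 × 4.5179% = 7.8385%.

7.84%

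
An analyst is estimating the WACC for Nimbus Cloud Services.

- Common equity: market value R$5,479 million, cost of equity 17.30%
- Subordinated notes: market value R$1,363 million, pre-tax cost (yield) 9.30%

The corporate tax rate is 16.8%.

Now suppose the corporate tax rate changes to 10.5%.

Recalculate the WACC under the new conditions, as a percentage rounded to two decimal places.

After the change:
Total capital V = 5479 + 1363 = 6842.
Equity: weight = 5479/6842 = 0.8008; cost = 17.3%.
Subordinated notes: weight = 1363/6842 = 0.1992; after-tax cost = 9.3% × (1 − 10.5%) = 8.3235%.
WACC = 0.8008 × 17.3000% + 0.1992 × 8.3235% = 15.5118%.

15.51%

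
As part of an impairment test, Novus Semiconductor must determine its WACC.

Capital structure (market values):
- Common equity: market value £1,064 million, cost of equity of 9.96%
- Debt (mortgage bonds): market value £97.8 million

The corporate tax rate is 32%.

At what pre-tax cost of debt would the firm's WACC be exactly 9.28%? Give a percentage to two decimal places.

Total capital V = 1064 + 97.8 = 1161.8.
Equity weight = 1064/1161.8 = 0.9158.
Mortgage bonds weight = 97.8/1161.8 = 0.0842.
Equity contribution = 0.9158 × 9.96% = 9.1216%.
Remaining for debt = 9.28% − 9.1216% = 0.1584%.
Rd × (1 − 32%) × 0.0842 = 0.1584%  ⇒  Rd = 2.7677%.

2.77%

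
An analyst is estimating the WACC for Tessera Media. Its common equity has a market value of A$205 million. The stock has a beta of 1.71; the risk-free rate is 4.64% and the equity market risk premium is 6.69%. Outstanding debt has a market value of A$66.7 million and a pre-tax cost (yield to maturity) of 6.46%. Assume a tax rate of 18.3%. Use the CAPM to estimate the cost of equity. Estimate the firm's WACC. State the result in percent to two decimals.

Cost of equity via CAPM: Re = 4.64% + 1.71 × 6.69% = 16.0799%.
Total capital V = 205 + 66.7 = 271.7.
Equity: weight = 205/271.7 = 0.7545; cost = 16.0799%.
Debt: weight = 66.7/271.7 = 0.2455; after-tax cost = 6.46% × (1 − 18.3%) = 5.2778%.
WACC = 0.7545 × 16.0799% + 0.2455 × 5.2778% = 13.4281%.

13.43%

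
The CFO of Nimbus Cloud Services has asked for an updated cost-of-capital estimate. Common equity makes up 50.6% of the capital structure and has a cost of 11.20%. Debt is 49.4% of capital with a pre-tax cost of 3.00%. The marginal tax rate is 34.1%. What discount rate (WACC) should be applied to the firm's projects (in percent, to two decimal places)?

After-tax cost of debt = 3% × (1 − 34.1%) = 1.9770%.
WACC = 0.506 × 11.2000% + 0.494 × 1.9770% = 6.6438%.

6.64%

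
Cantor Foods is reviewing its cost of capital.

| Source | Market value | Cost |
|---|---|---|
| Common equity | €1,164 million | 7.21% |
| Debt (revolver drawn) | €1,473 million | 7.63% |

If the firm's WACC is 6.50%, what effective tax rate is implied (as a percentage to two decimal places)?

22.16%

Total capital V = 1164 + 1473 = 2637.
Equity weight = 1164/2637 = 0.4414.
Revolver drawn weight = 1473/2637 = 0.5586.
Equity contribution = 0.4414 × 7.21% = 3.1826%.
Debt contribution must be 6.5% − 3.1826% = 3.3174%.
0.5586 × 7.63% × (1 − T) = 3.3174%  ⇒  (1 − T) = 0.7784.
T = 22.1633%.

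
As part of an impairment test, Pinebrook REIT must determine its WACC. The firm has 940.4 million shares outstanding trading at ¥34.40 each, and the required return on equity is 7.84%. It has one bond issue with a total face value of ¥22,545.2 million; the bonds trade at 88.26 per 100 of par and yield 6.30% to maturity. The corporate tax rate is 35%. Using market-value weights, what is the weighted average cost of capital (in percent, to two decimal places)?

Market value of equity E = 34.4 × 940.4m = 32349.76m. Market value of debt D = 22545.2m × 88.26/100 = 19898.39352m.
Total capital V = 32349.76 + 19898.39352 = 52248.15352.
Equity: weight = 32349.76/52248.15352 = 0.6192; cost = 7.84%.
Bonds outstanding: weight = 19898.39352/52248.15352 = 0.3808; after-tax cost = 6.3% × (1 − 35%) = 4.0950%.
WACC = 0.6192 × 7.8400% + 0.3808 × 4.0950% = 6.4137%.

6.41%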